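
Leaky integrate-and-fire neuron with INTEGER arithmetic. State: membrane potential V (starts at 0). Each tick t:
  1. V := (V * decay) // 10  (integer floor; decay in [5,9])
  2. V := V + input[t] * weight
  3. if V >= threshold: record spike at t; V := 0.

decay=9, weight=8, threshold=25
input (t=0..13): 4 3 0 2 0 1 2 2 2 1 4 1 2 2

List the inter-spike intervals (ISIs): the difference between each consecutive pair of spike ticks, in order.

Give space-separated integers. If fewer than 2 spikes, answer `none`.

Answer: 3 4 3 3

Derivation:
t=0: input=4 -> V=0 FIRE
t=1: input=3 -> V=24
t=2: input=0 -> V=21
t=3: input=2 -> V=0 FIRE
t=4: input=0 -> V=0
t=5: input=1 -> V=8
t=6: input=2 -> V=23
t=7: input=2 -> V=0 FIRE
t=8: input=2 -> V=16
t=9: input=1 -> V=22
t=10: input=4 -> V=0 FIRE
t=11: input=1 -> V=8
t=12: input=2 -> V=23
t=13: input=2 -> V=0 FIRE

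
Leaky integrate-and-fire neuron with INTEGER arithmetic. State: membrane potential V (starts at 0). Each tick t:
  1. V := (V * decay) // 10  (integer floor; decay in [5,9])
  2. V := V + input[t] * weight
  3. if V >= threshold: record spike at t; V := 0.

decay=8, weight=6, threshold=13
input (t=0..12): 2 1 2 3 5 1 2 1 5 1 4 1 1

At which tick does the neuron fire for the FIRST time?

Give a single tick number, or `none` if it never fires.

Answer: 1

Derivation:
t=0: input=2 -> V=12
t=1: input=1 -> V=0 FIRE
t=2: input=2 -> V=12
t=3: input=3 -> V=0 FIRE
t=4: input=5 -> V=0 FIRE
t=5: input=1 -> V=6
t=6: input=2 -> V=0 FIRE
t=7: input=1 -> V=6
t=8: input=5 -> V=0 FIRE
t=9: input=1 -> V=6
t=10: input=4 -> V=0 FIRE
t=11: input=1 -> V=6
t=12: input=1 -> V=10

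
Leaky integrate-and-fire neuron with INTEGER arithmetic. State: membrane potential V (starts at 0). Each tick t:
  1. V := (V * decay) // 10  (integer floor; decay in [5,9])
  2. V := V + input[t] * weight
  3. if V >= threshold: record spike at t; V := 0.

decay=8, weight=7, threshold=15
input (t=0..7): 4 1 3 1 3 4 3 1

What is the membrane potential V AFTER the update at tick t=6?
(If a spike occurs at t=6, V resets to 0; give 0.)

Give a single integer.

t=0: input=4 -> V=0 FIRE
t=1: input=1 -> V=7
t=2: input=3 -> V=0 FIRE
t=3: input=1 -> V=7
t=4: input=3 -> V=0 FIRE
t=5: input=4 -> V=0 FIRE
t=6: input=3 -> V=0 FIRE
t=7: input=1 -> V=7

Answer: 0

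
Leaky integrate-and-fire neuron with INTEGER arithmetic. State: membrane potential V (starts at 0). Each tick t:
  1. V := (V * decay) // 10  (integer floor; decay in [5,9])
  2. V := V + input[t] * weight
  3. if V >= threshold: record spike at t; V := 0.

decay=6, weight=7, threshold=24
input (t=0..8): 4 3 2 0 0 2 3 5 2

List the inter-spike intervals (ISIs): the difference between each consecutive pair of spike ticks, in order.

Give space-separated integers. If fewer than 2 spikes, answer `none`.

Answer: 2 4 1

Derivation:
t=0: input=4 -> V=0 FIRE
t=1: input=3 -> V=21
t=2: input=2 -> V=0 FIRE
t=3: input=0 -> V=0
t=4: input=0 -> V=0
t=5: input=2 -> V=14
t=6: input=3 -> V=0 FIRE
t=7: input=5 -> V=0 FIRE
t=8: input=2 -> V=14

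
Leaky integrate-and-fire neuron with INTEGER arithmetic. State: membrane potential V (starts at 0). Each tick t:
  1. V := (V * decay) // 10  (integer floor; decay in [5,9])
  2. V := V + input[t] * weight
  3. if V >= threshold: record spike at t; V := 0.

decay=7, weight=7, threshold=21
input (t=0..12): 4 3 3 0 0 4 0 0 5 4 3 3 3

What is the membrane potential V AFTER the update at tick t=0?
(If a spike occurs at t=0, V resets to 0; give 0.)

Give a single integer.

Answer: 0

Derivation:
t=0: input=4 -> V=0 FIRE
t=1: input=3 -> V=0 FIRE
t=2: input=3 -> V=0 FIRE
t=3: input=0 -> V=0
t=4: input=0 -> V=0
t=5: input=4 -> V=0 FIRE
t=6: input=0 -> V=0
t=7: input=0 -> V=0
t=8: input=5 -> V=0 FIRE
t=9: input=4 -> V=0 FIRE
t=10: input=3 -> V=0 FIRE
t=11: input=3 -> V=0 FIRE
t=12: input=3 -> V=0 FIRE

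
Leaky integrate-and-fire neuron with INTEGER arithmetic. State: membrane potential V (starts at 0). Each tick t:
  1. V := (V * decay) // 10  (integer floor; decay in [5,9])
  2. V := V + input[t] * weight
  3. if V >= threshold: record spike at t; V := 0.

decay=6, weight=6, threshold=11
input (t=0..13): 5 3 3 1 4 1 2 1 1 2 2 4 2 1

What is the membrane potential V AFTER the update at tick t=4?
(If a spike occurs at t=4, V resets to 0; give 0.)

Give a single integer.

t=0: input=5 -> V=0 FIRE
t=1: input=3 -> V=0 FIRE
t=2: input=3 -> V=0 FIRE
t=3: input=1 -> V=6
t=4: input=4 -> V=0 FIRE
t=5: input=1 -> V=6
t=6: input=2 -> V=0 FIRE
t=7: input=1 -> V=6
t=8: input=1 -> V=9
t=9: input=2 -> V=0 FIRE
t=10: input=2 -> V=0 FIRE
t=11: input=4 -> V=0 FIRE
t=12: input=2 -> V=0 FIRE
t=13: input=1 -> V=6

Answer: 0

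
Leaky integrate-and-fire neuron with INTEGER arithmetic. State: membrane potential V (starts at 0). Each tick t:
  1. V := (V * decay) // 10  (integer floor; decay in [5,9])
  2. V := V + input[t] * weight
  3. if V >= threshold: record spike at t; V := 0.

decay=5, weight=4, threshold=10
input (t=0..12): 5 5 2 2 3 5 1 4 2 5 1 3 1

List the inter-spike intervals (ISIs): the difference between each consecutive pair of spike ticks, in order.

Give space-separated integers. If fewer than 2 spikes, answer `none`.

t=0: input=5 -> V=0 FIRE
t=1: input=5 -> V=0 FIRE
t=2: input=2 -> V=8
t=3: input=2 -> V=0 FIRE
t=4: input=3 -> V=0 FIRE
t=5: input=5 -> V=0 FIRE
t=6: input=1 -> V=4
t=7: input=4 -> V=0 FIRE
t=8: input=2 -> V=8
t=9: input=5 -> V=0 FIRE
t=10: input=1 -> V=4
t=11: input=3 -> V=0 FIRE
t=12: input=1 -> V=4

Answer: 1 2 1 1 2 2 2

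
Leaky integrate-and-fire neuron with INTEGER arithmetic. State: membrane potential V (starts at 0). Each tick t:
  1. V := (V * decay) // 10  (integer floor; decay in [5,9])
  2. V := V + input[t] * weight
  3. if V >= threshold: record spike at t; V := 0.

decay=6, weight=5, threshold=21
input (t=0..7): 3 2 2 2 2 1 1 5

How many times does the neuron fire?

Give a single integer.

Answer: 2

Derivation:
t=0: input=3 -> V=15
t=1: input=2 -> V=19
t=2: input=2 -> V=0 FIRE
t=3: input=2 -> V=10
t=4: input=2 -> V=16
t=5: input=1 -> V=14
t=6: input=1 -> V=13
t=7: input=5 -> V=0 FIRE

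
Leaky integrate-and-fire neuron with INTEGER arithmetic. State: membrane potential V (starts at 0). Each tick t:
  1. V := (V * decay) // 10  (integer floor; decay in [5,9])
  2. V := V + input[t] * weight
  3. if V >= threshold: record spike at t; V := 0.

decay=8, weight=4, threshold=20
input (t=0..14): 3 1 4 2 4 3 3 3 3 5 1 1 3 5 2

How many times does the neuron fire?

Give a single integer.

Answer: 6

Derivation:
t=0: input=3 -> V=12
t=1: input=1 -> V=13
t=2: input=4 -> V=0 FIRE
t=3: input=2 -> V=8
t=4: input=4 -> V=0 FIRE
t=5: input=3 -> V=12
t=6: input=3 -> V=0 FIRE
t=7: input=3 -> V=12
t=8: input=3 -> V=0 FIRE
t=9: input=5 -> V=0 FIRE
t=10: input=1 -> V=4
t=11: input=1 -> V=7
t=12: input=3 -> V=17
t=13: input=5 -> V=0 FIRE
t=14: input=2 -> V=8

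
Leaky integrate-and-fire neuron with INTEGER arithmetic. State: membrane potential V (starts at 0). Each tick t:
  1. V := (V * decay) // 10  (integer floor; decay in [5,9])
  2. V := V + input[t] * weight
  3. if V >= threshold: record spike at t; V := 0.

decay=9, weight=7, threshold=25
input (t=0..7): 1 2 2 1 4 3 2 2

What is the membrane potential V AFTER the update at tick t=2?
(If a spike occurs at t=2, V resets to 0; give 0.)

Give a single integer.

Answer: 0

Derivation:
t=0: input=1 -> V=7
t=1: input=2 -> V=20
t=2: input=2 -> V=0 FIRE
t=3: input=1 -> V=7
t=4: input=4 -> V=0 FIRE
t=5: input=3 -> V=21
t=6: input=2 -> V=0 FIRE
t=7: input=2 -> V=14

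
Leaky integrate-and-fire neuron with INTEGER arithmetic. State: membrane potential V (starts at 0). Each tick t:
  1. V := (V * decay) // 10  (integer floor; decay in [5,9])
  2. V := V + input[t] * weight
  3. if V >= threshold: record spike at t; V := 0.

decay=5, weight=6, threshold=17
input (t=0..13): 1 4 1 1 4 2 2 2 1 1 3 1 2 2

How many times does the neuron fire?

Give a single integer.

t=0: input=1 -> V=6
t=1: input=4 -> V=0 FIRE
t=2: input=1 -> V=6
t=3: input=1 -> V=9
t=4: input=4 -> V=0 FIRE
t=5: input=2 -> V=12
t=6: input=2 -> V=0 FIRE
t=7: input=2 -> V=12
t=8: input=1 -> V=12
t=9: input=1 -> V=12
t=10: input=3 -> V=0 FIRE
t=11: input=1 -> V=6
t=12: input=2 -> V=15
t=13: input=2 -> V=0 FIRE

Answer: 5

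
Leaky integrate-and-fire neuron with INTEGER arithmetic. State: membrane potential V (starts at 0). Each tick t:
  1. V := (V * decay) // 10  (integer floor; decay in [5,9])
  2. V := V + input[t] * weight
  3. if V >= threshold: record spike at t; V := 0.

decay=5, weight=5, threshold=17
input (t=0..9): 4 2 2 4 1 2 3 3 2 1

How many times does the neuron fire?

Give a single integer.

t=0: input=4 -> V=0 FIRE
t=1: input=2 -> V=10
t=2: input=2 -> V=15
t=3: input=4 -> V=0 FIRE
t=4: input=1 -> V=5
t=5: input=2 -> V=12
t=6: input=3 -> V=0 FIRE
t=7: input=3 -> V=15
t=8: input=2 -> V=0 FIRE
t=9: input=1 -> V=5

Answer: 4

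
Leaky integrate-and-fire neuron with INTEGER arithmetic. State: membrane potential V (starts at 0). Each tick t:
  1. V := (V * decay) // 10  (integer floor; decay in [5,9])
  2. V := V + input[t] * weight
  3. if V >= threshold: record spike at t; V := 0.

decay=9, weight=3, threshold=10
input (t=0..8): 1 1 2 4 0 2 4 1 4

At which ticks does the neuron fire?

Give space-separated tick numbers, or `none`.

Answer: 2 3 6 8

Derivation:
t=0: input=1 -> V=3
t=1: input=1 -> V=5
t=2: input=2 -> V=0 FIRE
t=3: input=4 -> V=0 FIRE
t=4: input=0 -> V=0
t=5: input=2 -> V=6
t=6: input=4 -> V=0 FIRE
t=7: input=1 -> V=3
t=8: input=4 -> V=0 FIRE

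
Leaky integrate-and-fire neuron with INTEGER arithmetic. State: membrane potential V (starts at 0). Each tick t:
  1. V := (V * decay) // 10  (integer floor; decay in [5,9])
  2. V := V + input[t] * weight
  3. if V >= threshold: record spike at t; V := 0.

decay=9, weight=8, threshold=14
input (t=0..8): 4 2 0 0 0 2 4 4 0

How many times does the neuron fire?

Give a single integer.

t=0: input=4 -> V=0 FIRE
t=1: input=2 -> V=0 FIRE
t=2: input=0 -> V=0
t=3: input=0 -> V=0
t=4: input=0 -> V=0
t=5: input=2 -> V=0 FIRE
t=6: input=4 -> V=0 FIRE
t=7: input=4 -> V=0 FIRE
t=8: input=0 -> V=0

Answer: 5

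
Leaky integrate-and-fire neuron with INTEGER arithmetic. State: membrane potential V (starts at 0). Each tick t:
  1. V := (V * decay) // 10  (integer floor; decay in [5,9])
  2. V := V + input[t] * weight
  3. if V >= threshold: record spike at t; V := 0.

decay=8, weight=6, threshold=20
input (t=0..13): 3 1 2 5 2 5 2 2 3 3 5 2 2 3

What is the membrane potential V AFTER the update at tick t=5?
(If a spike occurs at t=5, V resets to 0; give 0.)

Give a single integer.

t=0: input=3 -> V=18
t=1: input=1 -> V=0 FIRE
t=2: input=2 -> V=12
t=3: input=5 -> V=0 FIRE
t=4: input=2 -> V=12
t=5: input=5 -> V=0 FIRE
t=6: input=2 -> V=12
t=7: input=2 -> V=0 FIRE
t=8: input=3 -> V=18
t=9: input=3 -> V=0 FIRE
t=10: input=5 -> V=0 FIRE
t=11: input=2 -> V=12
t=12: input=2 -> V=0 FIRE
t=13: input=3 -> V=18

Answer: 0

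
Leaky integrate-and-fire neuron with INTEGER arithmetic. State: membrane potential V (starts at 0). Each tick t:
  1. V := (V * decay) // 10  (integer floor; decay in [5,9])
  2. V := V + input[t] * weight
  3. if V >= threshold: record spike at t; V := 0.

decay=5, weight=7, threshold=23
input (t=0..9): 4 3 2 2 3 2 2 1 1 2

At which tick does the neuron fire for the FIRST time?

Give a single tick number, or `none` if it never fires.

t=0: input=4 -> V=0 FIRE
t=1: input=3 -> V=21
t=2: input=2 -> V=0 FIRE
t=3: input=2 -> V=14
t=4: input=3 -> V=0 FIRE
t=5: input=2 -> V=14
t=6: input=2 -> V=21
t=7: input=1 -> V=17
t=8: input=1 -> V=15
t=9: input=2 -> V=21

Answer: 0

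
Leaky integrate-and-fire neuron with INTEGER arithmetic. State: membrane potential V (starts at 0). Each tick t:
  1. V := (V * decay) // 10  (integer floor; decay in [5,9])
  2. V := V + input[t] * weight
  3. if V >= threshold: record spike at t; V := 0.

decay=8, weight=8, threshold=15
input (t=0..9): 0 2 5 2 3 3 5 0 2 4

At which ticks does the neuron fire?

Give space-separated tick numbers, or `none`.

Answer: 1 2 3 4 5 6 8 9

Derivation:
t=0: input=0 -> V=0
t=1: input=2 -> V=0 FIRE
t=2: input=5 -> V=0 FIRE
t=3: input=2 -> V=0 FIRE
t=4: input=3 -> V=0 FIRE
t=5: input=3 -> V=0 FIRE
t=6: input=5 -> V=0 FIRE
t=7: input=0 -> V=0
t=8: input=2 -> V=0 FIRE
t=9: input=4 -> V=0 FIRE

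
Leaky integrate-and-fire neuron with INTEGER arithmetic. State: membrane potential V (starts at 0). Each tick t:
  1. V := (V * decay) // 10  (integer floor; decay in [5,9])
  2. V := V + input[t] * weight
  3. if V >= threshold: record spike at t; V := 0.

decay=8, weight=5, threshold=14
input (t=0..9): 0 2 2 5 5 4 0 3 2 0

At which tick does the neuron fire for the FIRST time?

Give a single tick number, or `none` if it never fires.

t=0: input=0 -> V=0
t=1: input=2 -> V=10
t=2: input=2 -> V=0 FIRE
t=3: input=5 -> V=0 FIRE
t=4: input=5 -> V=0 FIRE
t=5: input=4 -> V=0 FIRE
t=6: input=0 -> V=0
t=7: input=3 -> V=0 FIRE
t=8: input=2 -> V=10
t=9: input=0 -> V=8

Answer: 2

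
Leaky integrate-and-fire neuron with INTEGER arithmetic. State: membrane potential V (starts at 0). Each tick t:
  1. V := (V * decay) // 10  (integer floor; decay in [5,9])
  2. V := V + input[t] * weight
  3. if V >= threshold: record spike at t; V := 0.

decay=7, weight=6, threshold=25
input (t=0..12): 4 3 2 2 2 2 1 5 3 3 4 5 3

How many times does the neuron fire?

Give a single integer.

Answer: 5

Derivation:
t=0: input=4 -> V=24
t=1: input=3 -> V=0 FIRE
t=2: input=2 -> V=12
t=3: input=2 -> V=20
t=4: input=2 -> V=0 FIRE
t=5: input=2 -> V=12
t=6: input=1 -> V=14
t=7: input=5 -> V=0 FIRE
t=8: input=3 -> V=18
t=9: input=3 -> V=0 FIRE
t=10: input=4 -> V=24
t=11: input=5 -> V=0 FIRE
t=12: input=3 -> V=18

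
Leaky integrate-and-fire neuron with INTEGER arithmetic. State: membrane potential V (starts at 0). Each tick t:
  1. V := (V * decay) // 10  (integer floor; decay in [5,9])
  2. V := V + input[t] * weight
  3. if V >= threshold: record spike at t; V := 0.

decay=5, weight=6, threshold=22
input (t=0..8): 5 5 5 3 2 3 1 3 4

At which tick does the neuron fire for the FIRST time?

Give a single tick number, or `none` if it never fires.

Answer: 0

Derivation:
t=0: input=5 -> V=0 FIRE
t=1: input=5 -> V=0 FIRE
t=2: input=5 -> V=0 FIRE
t=3: input=3 -> V=18
t=4: input=2 -> V=21
t=5: input=3 -> V=0 FIRE
t=6: input=1 -> V=6
t=7: input=3 -> V=21
t=8: input=4 -> V=0 FIRE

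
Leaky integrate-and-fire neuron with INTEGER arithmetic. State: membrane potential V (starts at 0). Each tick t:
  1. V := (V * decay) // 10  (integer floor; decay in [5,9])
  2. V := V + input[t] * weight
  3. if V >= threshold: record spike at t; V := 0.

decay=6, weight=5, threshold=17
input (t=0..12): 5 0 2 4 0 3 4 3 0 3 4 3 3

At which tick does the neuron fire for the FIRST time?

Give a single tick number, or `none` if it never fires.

Answer: 0

Derivation:
t=0: input=5 -> V=0 FIRE
t=1: input=0 -> V=0
t=2: input=2 -> V=10
t=3: input=4 -> V=0 FIRE
t=4: input=0 -> V=0
t=5: input=3 -> V=15
t=6: input=4 -> V=0 FIRE
t=7: input=3 -> V=15
t=8: input=0 -> V=9
t=9: input=3 -> V=0 FIRE
t=10: input=4 -> V=0 FIRE
t=11: input=3 -> V=15
t=12: input=3 -> V=0 FIRE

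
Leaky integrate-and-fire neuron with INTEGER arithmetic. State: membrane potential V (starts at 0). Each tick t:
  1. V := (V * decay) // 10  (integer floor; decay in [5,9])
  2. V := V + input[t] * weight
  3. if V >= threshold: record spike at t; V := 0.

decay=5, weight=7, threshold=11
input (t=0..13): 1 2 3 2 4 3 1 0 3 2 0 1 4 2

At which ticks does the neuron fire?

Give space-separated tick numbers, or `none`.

t=0: input=1 -> V=7
t=1: input=2 -> V=0 FIRE
t=2: input=3 -> V=0 FIRE
t=3: input=2 -> V=0 FIRE
t=4: input=4 -> V=0 FIRE
t=5: input=3 -> V=0 FIRE
t=6: input=1 -> V=7
t=7: input=0 -> V=3
t=8: input=3 -> V=0 FIRE
t=9: input=2 -> V=0 FIRE
t=10: input=0 -> V=0
t=11: input=1 -> V=7
t=12: input=4 -> V=0 FIRE
t=13: input=2 -> V=0 FIRE

Answer: 1 2 3 4 5 8 9 12 13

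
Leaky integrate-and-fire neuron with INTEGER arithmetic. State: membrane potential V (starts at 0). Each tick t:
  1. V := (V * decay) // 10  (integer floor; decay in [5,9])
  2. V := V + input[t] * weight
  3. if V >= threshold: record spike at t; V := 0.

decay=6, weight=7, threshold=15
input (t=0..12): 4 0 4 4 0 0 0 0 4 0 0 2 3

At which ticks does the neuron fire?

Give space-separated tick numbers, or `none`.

Answer: 0 2 3 8 12

Derivation:
t=0: input=4 -> V=0 FIRE
t=1: input=0 -> V=0
t=2: input=4 -> V=0 FIRE
t=3: input=4 -> V=0 FIRE
t=4: input=0 -> V=0
t=5: input=0 -> V=0
t=6: input=0 -> V=0
t=7: input=0 -> V=0
t=8: input=4 -> V=0 FIRE
t=9: input=0 -> V=0
t=10: input=0 -> V=0
t=11: input=2 -> V=14
t=12: input=3 -> V=0 FIRE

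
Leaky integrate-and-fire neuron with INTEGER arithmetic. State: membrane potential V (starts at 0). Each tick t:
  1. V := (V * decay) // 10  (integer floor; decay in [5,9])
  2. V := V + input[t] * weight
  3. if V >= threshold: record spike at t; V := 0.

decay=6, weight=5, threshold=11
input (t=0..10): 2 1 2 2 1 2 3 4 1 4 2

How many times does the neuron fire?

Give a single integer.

Answer: 6

Derivation:
t=0: input=2 -> V=10
t=1: input=1 -> V=0 FIRE
t=2: input=2 -> V=10
t=3: input=2 -> V=0 FIRE
t=4: input=1 -> V=5
t=5: input=2 -> V=0 FIRE
t=6: input=3 -> V=0 FIRE
t=7: input=4 -> V=0 FIRE
t=8: input=1 -> V=5
t=9: input=4 -> V=0 FIRE
t=10: input=2 -> V=10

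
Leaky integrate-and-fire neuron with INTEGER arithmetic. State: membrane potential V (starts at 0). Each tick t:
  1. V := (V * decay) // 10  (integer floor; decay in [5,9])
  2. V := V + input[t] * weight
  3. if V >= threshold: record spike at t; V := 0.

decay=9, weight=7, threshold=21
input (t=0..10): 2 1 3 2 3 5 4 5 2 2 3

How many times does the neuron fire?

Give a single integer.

t=0: input=2 -> V=14
t=1: input=1 -> V=19
t=2: input=3 -> V=0 FIRE
t=3: input=2 -> V=14
t=4: input=3 -> V=0 FIRE
t=5: input=5 -> V=0 FIRE
t=6: input=4 -> V=0 FIRE
t=7: input=5 -> V=0 FIRE
t=8: input=2 -> V=14
t=9: input=2 -> V=0 FIRE
t=10: input=3 -> V=0 FIRE

Answer: 7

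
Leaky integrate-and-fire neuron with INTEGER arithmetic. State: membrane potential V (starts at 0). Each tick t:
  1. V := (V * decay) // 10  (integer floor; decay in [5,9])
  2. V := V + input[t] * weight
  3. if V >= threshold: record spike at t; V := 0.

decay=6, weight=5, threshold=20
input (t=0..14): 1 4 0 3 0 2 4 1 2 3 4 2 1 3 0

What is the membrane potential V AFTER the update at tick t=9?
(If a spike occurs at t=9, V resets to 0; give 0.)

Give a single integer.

t=0: input=1 -> V=5
t=1: input=4 -> V=0 FIRE
t=2: input=0 -> V=0
t=3: input=3 -> V=15
t=4: input=0 -> V=9
t=5: input=2 -> V=15
t=6: input=4 -> V=0 FIRE
t=7: input=1 -> V=5
t=8: input=2 -> V=13
t=9: input=3 -> V=0 FIRE
t=10: input=4 -> V=0 FIRE
t=11: input=2 -> V=10
t=12: input=1 -> V=11
t=13: input=3 -> V=0 FIRE
t=14: input=0 -> V=0

Answer: 0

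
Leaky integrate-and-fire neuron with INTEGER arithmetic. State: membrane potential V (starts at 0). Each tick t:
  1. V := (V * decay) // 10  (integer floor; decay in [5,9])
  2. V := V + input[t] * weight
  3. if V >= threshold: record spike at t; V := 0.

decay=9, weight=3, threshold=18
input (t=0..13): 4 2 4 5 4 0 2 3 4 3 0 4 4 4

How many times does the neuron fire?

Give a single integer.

Answer: 5

Derivation:
t=0: input=4 -> V=12
t=1: input=2 -> V=16
t=2: input=4 -> V=0 FIRE
t=3: input=5 -> V=15
t=4: input=4 -> V=0 FIRE
t=5: input=0 -> V=0
t=6: input=2 -> V=6
t=7: input=3 -> V=14
t=8: input=4 -> V=0 FIRE
t=9: input=3 -> V=9
t=10: input=0 -> V=8
t=11: input=4 -> V=0 FIRE
t=12: input=4 -> V=12
t=13: input=4 -> V=0 FIRE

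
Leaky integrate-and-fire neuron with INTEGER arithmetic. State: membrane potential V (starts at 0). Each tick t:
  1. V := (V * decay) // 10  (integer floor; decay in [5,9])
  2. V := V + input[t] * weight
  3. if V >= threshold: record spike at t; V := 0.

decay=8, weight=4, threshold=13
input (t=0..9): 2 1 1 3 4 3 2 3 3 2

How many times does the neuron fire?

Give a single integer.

Answer: 4

Derivation:
t=0: input=2 -> V=8
t=1: input=1 -> V=10
t=2: input=1 -> V=12
t=3: input=3 -> V=0 FIRE
t=4: input=4 -> V=0 FIRE
t=5: input=3 -> V=12
t=6: input=2 -> V=0 FIRE
t=7: input=3 -> V=12
t=8: input=3 -> V=0 FIRE
t=9: input=2 -> V=8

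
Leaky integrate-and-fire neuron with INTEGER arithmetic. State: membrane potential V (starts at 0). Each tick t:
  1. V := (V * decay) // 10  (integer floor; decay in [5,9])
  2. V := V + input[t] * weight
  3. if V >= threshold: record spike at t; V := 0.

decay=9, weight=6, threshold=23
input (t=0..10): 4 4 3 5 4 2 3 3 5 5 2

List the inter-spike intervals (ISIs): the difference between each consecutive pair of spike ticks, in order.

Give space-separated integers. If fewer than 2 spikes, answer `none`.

Answer: 1 2 1 2 2 1

Derivation:
t=0: input=4 -> V=0 FIRE
t=1: input=4 -> V=0 FIRE
t=2: input=3 -> V=18
t=3: input=5 -> V=0 FIRE
t=4: input=4 -> V=0 FIRE
t=5: input=2 -> V=12
t=6: input=3 -> V=0 FIRE
t=7: input=3 -> V=18
t=8: input=5 -> V=0 FIRE
t=9: input=5 -> V=0 FIRE
t=10: input=2 -> V=12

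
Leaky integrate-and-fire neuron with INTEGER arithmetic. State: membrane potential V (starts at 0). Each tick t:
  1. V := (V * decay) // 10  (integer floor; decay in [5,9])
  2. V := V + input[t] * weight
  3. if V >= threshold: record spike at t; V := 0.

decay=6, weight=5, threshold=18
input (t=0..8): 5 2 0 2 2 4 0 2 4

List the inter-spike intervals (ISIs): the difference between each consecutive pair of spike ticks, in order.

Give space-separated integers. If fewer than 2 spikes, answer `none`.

Answer: 5 3

Derivation:
t=0: input=5 -> V=0 FIRE
t=1: input=2 -> V=10
t=2: input=0 -> V=6
t=3: input=2 -> V=13
t=4: input=2 -> V=17
t=5: input=4 -> V=0 FIRE
t=6: input=0 -> V=0
t=7: input=2 -> V=10
t=8: input=4 -> V=0 FIRE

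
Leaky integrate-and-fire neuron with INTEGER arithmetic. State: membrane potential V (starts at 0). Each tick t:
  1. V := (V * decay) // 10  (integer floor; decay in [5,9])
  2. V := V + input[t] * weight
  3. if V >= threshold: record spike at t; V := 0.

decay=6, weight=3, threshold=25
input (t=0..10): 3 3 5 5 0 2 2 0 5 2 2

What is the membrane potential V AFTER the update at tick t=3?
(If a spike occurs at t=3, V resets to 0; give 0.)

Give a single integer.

Answer: 0

Derivation:
t=0: input=3 -> V=9
t=1: input=3 -> V=14
t=2: input=5 -> V=23
t=3: input=5 -> V=0 FIRE
t=4: input=0 -> V=0
t=5: input=2 -> V=6
t=6: input=2 -> V=9
t=7: input=0 -> V=5
t=8: input=5 -> V=18
t=9: input=2 -> V=16
t=10: input=2 -> V=15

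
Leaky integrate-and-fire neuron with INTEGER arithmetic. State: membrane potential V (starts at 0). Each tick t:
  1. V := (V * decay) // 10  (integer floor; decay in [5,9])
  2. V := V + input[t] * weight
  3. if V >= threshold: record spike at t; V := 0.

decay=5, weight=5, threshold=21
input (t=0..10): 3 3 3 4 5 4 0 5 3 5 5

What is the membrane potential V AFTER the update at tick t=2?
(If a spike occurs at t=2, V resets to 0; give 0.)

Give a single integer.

t=0: input=3 -> V=15
t=1: input=3 -> V=0 FIRE
t=2: input=3 -> V=15
t=3: input=4 -> V=0 FIRE
t=4: input=5 -> V=0 FIRE
t=5: input=4 -> V=20
t=6: input=0 -> V=10
t=7: input=5 -> V=0 FIRE
t=8: input=3 -> V=15
t=9: input=5 -> V=0 FIRE
t=10: input=5 -> V=0 FIRE

Answer: 15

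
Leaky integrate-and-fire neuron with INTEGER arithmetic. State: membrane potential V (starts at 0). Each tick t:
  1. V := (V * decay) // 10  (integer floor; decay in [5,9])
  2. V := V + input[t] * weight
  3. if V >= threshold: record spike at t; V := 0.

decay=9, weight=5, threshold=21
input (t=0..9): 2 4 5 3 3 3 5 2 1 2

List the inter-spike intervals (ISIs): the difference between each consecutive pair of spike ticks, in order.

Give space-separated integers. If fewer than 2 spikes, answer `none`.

Answer: 1 2 2 3

Derivation:
t=0: input=2 -> V=10
t=1: input=4 -> V=0 FIRE
t=2: input=5 -> V=0 FIRE
t=3: input=3 -> V=15
t=4: input=3 -> V=0 FIRE
t=5: input=3 -> V=15
t=6: input=5 -> V=0 FIRE
t=7: input=2 -> V=10
t=8: input=1 -> V=14
t=9: input=2 -> V=0 FIRE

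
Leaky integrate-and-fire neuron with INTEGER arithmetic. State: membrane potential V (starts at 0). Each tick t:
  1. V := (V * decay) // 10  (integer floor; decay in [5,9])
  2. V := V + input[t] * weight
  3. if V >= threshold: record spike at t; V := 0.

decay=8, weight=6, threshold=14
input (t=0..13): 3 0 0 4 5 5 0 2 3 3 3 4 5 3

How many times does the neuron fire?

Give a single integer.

Answer: 10

Derivation:
t=0: input=3 -> V=0 FIRE
t=1: input=0 -> V=0
t=2: input=0 -> V=0
t=3: input=4 -> V=0 FIRE
t=4: input=5 -> V=0 FIRE
t=5: input=5 -> V=0 FIRE
t=6: input=0 -> V=0
t=7: input=2 -> V=12
t=8: input=3 -> V=0 FIRE
t=9: input=3 -> V=0 FIRE
t=10: input=3 -> V=0 FIRE
t=11: input=4 -> V=0 FIRE
t=12: input=5 -> V=0 FIRE
t=13: input=3 -> V=0 FIRE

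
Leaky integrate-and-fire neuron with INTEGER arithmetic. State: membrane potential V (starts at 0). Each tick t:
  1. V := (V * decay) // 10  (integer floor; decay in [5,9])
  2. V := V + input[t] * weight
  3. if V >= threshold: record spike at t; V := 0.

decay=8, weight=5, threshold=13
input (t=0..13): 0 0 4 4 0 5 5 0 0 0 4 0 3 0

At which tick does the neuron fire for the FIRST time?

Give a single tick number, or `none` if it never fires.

t=0: input=0 -> V=0
t=1: input=0 -> V=0
t=2: input=4 -> V=0 FIRE
t=3: input=4 -> V=0 FIRE
t=4: input=0 -> V=0
t=5: input=5 -> V=0 FIRE
t=6: input=5 -> V=0 FIRE
t=7: input=0 -> V=0
t=8: input=0 -> V=0
t=9: input=0 -> V=0
t=10: input=4 -> V=0 FIRE
t=11: input=0 -> V=0
t=12: input=3 -> V=0 FIRE
t=13: input=0 -> V=0

Answer: 2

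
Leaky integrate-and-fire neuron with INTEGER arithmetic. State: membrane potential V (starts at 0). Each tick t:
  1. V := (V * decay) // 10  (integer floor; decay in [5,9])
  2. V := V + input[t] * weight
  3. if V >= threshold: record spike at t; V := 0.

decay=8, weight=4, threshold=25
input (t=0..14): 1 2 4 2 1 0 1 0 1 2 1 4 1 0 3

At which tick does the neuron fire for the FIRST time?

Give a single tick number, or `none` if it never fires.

Answer: 3

Derivation:
t=0: input=1 -> V=4
t=1: input=2 -> V=11
t=2: input=4 -> V=24
t=3: input=2 -> V=0 FIRE
t=4: input=1 -> V=4
t=5: input=0 -> V=3
t=6: input=1 -> V=6
t=7: input=0 -> V=4
t=8: input=1 -> V=7
t=9: input=2 -> V=13
t=10: input=1 -> V=14
t=11: input=4 -> V=0 FIRE
t=12: input=1 -> V=4
t=13: input=0 -> V=3
t=14: input=3 -> V=14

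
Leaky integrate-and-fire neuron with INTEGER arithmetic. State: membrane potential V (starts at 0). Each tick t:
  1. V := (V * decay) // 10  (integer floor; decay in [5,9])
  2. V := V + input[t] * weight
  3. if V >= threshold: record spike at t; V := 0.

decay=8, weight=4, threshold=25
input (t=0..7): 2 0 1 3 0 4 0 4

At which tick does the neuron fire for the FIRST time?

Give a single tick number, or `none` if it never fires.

t=0: input=2 -> V=8
t=1: input=0 -> V=6
t=2: input=1 -> V=8
t=3: input=3 -> V=18
t=4: input=0 -> V=14
t=5: input=4 -> V=0 FIRE
t=6: input=0 -> V=0
t=7: input=4 -> V=16

Answer: 5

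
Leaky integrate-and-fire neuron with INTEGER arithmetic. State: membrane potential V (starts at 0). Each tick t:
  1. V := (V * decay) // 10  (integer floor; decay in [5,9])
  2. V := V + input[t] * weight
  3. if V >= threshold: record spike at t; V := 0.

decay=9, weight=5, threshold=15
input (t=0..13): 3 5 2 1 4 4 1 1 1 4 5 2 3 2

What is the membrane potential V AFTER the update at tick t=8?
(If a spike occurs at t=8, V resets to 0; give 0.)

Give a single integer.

Answer: 13

Derivation:
t=0: input=3 -> V=0 FIRE
t=1: input=5 -> V=0 FIRE
t=2: input=2 -> V=10
t=3: input=1 -> V=14
t=4: input=4 -> V=0 FIRE
t=5: input=4 -> V=0 FIRE
t=6: input=1 -> V=5
t=7: input=1 -> V=9
t=8: input=1 -> V=13
t=9: input=4 -> V=0 FIRE
t=10: input=5 -> V=0 FIRE
t=11: input=2 -> V=10
t=12: input=3 -> V=0 FIRE
t=13: input=2 -> V=10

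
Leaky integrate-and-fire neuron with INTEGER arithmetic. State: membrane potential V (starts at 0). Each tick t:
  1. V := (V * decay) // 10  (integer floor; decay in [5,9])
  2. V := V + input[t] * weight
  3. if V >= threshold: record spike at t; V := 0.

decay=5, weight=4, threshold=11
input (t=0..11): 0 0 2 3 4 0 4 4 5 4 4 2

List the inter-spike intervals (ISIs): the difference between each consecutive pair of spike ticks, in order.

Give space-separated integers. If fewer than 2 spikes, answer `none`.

t=0: input=0 -> V=0
t=1: input=0 -> V=0
t=2: input=2 -> V=8
t=3: input=3 -> V=0 FIRE
t=4: input=4 -> V=0 FIRE
t=5: input=0 -> V=0
t=6: input=4 -> V=0 FIRE
t=7: input=4 -> V=0 FIRE
t=8: input=5 -> V=0 FIRE
t=9: input=4 -> V=0 FIRE
t=10: input=4 -> V=0 FIRE
t=11: input=2 -> V=8

Answer: 1 2 1 1 1 1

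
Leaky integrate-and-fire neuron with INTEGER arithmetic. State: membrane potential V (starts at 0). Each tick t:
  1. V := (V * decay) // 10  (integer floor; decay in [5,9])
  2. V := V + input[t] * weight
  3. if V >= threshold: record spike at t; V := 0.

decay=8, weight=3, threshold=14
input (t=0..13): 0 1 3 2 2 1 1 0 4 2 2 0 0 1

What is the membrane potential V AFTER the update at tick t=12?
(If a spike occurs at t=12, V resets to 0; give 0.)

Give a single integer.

t=0: input=0 -> V=0
t=1: input=1 -> V=3
t=2: input=3 -> V=11
t=3: input=2 -> V=0 FIRE
t=4: input=2 -> V=6
t=5: input=1 -> V=7
t=6: input=1 -> V=8
t=7: input=0 -> V=6
t=8: input=4 -> V=0 FIRE
t=9: input=2 -> V=6
t=10: input=2 -> V=10
t=11: input=0 -> V=8
t=12: input=0 -> V=6
t=13: input=1 -> V=7

Answer: 6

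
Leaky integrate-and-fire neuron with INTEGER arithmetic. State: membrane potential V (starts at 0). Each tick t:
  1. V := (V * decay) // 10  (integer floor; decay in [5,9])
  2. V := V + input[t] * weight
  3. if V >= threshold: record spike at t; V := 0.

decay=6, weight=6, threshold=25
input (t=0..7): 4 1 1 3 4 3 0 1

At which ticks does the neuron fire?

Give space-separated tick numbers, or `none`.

Answer: 3 5

Derivation:
t=0: input=4 -> V=24
t=1: input=1 -> V=20
t=2: input=1 -> V=18
t=3: input=3 -> V=0 FIRE
t=4: input=4 -> V=24
t=5: input=3 -> V=0 FIRE
t=6: input=0 -> V=0
t=7: input=1 -> V=6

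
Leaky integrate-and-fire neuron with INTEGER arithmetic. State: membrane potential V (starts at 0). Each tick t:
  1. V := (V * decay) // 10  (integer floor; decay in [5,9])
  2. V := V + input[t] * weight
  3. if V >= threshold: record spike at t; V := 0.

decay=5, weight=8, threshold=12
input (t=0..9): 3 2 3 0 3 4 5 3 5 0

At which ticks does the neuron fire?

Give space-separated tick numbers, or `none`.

t=0: input=3 -> V=0 FIRE
t=1: input=2 -> V=0 FIRE
t=2: input=3 -> V=0 FIRE
t=3: input=0 -> V=0
t=4: input=3 -> V=0 FIRE
t=5: input=4 -> V=0 FIRE
t=6: input=5 -> V=0 FIRE
t=7: input=3 -> V=0 FIRE
t=8: input=5 -> V=0 FIRE
t=9: input=0 -> V=0

Answer: 0 1 2 4 5 6 7 8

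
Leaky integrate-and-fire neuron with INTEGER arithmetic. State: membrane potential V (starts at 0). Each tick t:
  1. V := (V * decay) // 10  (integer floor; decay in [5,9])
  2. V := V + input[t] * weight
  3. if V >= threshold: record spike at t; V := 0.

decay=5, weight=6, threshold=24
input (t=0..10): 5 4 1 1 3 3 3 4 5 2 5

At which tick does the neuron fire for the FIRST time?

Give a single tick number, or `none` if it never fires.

t=0: input=5 -> V=0 FIRE
t=1: input=4 -> V=0 FIRE
t=2: input=1 -> V=6
t=3: input=1 -> V=9
t=4: input=3 -> V=22
t=5: input=3 -> V=0 FIRE
t=6: input=3 -> V=18
t=7: input=4 -> V=0 FIRE
t=8: input=5 -> V=0 FIRE
t=9: input=2 -> V=12
t=10: input=5 -> V=0 FIRE

Answer: 0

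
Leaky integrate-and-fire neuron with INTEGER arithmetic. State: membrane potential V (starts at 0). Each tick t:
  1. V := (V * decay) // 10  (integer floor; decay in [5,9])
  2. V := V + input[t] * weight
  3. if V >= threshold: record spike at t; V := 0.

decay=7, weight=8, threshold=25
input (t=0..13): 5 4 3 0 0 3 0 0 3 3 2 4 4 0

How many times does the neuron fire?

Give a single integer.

Answer: 6

Derivation:
t=0: input=5 -> V=0 FIRE
t=1: input=4 -> V=0 FIRE
t=2: input=3 -> V=24
t=3: input=0 -> V=16
t=4: input=0 -> V=11
t=5: input=3 -> V=0 FIRE
t=6: input=0 -> V=0
t=7: input=0 -> V=0
t=8: input=3 -> V=24
t=9: input=3 -> V=0 FIRE
t=10: input=2 -> V=16
t=11: input=4 -> V=0 FIRE
t=12: input=4 -> V=0 FIRE
t=13: input=0 -> V=0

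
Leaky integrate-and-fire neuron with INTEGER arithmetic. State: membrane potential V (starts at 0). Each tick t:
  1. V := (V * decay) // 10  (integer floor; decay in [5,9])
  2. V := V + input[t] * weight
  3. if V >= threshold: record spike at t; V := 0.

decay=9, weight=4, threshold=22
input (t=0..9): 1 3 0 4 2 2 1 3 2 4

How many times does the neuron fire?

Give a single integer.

Answer: 3

Derivation:
t=0: input=1 -> V=4
t=1: input=3 -> V=15
t=2: input=0 -> V=13
t=3: input=4 -> V=0 FIRE
t=4: input=2 -> V=8
t=5: input=2 -> V=15
t=6: input=1 -> V=17
t=7: input=3 -> V=0 FIRE
t=8: input=2 -> V=8
t=9: input=4 -> V=0 FIRE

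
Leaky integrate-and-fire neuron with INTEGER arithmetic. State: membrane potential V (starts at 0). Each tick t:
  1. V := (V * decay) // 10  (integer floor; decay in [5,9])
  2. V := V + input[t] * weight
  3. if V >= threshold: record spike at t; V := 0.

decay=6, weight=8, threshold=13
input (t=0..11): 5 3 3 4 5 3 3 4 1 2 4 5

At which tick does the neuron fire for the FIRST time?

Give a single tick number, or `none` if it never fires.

Answer: 0

Derivation:
t=0: input=5 -> V=0 FIRE
t=1: input=3 -> V=0 FIRE
t=2: input=3 -> V=0 FIRE
t=3: input=4 -> V=0 FIRE
t=4: input=5 -> V=0 FIRE
t=5: input=3 -> V=0 FIRE
t=6: input=3 -> V=0 FIRE
t=7: input=4 -> V=0 FIRE
t=8: input=1 -> V=8
t=9: input=2 -> V=0 FIRE
t=10: input=4 -> V=0 FIRE
t=11: input=5 -> V=0 FIRE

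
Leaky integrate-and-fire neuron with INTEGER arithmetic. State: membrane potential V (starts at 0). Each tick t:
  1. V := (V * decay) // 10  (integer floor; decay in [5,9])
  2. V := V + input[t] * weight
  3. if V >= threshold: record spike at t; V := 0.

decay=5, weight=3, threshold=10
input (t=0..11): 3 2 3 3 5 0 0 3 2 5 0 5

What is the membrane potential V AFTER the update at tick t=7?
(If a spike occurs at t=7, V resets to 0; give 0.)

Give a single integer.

Answer: 9

Derivation:
t=0: input=3 -> V=9
t=1: input=2 -> V=0 FIRE
t=2: input=3 -> V=9
t=3: input=3 -> V=0 FIRE
t=4: input=5 -> V=0 FIRE
t=5: input=0 -> V=0
t=6: input=0 -> V=0
t=7: input=3 -> V=9
t=8: input=2 -> V=0 FIRE
t=9: input=5 -> V=0 FIRE
t=10: input=0 -> V=0
t=11: input=5 -> V=0 FIRE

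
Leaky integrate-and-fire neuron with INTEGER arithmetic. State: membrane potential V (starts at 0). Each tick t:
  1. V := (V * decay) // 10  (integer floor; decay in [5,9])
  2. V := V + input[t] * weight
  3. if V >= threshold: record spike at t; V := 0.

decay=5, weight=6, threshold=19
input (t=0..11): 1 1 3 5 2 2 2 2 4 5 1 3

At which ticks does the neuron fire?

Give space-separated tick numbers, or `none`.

t=0: input=1 -> V=6
t=1: input=1 -> V=9
t=2: input=3 -> V=0 FIRE
t=3: input=5 -> V=0 FIRE
t=4: input=2 -> V=12
t=5: input=2 -> V=18
t=6: input=2 -> V=0 FIRE
t=7: input=2 -> V=12
t=8: input=4 -> V=0 FIRE
t=9: input=5 -> V=0 FIRE
t=10: input=1 -> V=6
t=11: input=3 -> V=0 FIRE

Answer: 2 3 6 8 9 11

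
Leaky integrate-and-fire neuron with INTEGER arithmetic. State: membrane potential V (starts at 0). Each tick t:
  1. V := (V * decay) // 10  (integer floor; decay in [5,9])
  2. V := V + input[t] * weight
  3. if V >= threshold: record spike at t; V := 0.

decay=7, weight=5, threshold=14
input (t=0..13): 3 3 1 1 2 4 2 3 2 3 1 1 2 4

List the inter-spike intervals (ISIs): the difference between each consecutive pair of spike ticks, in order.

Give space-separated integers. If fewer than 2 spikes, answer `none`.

Answer: 1 3 1 2 2 3 1

Derivation:
t=0: input=3 -> V=0 FIRE
t=1: input=3 -> V=0 FIRE
t=2: input=1 -> V=5
t=3: input=1 -> V=8
t=4: input=2 -> V=0 FIRE
t=5: input=4 -> V=0 FIRE
t=6: input=2 -> V=10
t=7: input=3 -> V=0 FIRE
t=8: input=2 -> V=10
t=9: input=3 -> V=0 FIRE
t=10: input=1 -> V=5
t=11: input=1 -> V=8
t=12: input=2 -> V=0 FIRE
t=13: input=4 -> V=0 FIRE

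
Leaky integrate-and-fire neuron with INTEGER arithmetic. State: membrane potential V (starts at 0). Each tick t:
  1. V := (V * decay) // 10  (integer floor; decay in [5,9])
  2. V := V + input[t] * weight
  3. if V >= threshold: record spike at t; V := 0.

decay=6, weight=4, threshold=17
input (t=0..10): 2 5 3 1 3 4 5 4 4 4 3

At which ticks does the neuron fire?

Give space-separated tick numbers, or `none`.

t=0: input=2 -> V=8
t=1: input=5 -> V=0 FIRE
t=2: input=3 -> V=12
t=3: input=1 -> V=11
t=4: input=3 -> V=0 FIRE
t=5: input=4 -> V=16
t=6: input=5 -> V=0 FIRE
t=7: input=4 -> V=16
t=8: input=4 -> V=0 FIRE
t=9: input=4 -> V=16
t=10: input=3 -> V=0 FIRE

Answer: 1 4 6 8 10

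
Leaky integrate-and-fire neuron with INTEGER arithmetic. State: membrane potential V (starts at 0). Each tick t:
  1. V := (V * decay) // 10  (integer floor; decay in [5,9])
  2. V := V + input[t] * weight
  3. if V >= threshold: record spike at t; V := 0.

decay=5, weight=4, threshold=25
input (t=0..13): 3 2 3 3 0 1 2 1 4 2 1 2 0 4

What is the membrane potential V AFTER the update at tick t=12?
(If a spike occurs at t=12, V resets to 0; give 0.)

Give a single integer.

t=0: input=3 -> V=12
t=1: input=2 -> V=14
t=2: input=3 -> V=19
t=3: input=3 -> V=21
t=4: input=0 -> V=10
t=5: input=1 -> V=9
t=6: input=2 -> V=12
t=7: input=1 -> V=10
t=8: input=4 -> V=21
t=9: input=2 -> V=18
t=10: input=1 -> V=13
t=11: input=2 -> V=14
t=12: input=0 -> V=7
t=13: input=4 -> V=19

Answer: 7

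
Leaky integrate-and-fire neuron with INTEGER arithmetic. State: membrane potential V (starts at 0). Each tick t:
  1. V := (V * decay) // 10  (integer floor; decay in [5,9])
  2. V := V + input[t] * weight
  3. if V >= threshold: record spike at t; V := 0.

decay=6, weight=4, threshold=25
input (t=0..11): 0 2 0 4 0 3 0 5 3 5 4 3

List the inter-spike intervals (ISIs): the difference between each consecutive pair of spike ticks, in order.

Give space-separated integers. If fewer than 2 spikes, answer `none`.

t=0: input=0 -> V=0
t=1: input=2 -> V=8
t=2: input=0 -> V=4
t=3: input=4 -> V=18
t=4: input=0 -> V=10
t=5: input=3 -> V=18
t=6: input=0 -> V=10
t=7: input=5 -> V=0 FIRE
t=8: input=3 -> V=12
t=9: input=5 -> V=0 FIRE
t=10: input=4 -> V=16
t=11: input=3 -> V=21

Answer: 2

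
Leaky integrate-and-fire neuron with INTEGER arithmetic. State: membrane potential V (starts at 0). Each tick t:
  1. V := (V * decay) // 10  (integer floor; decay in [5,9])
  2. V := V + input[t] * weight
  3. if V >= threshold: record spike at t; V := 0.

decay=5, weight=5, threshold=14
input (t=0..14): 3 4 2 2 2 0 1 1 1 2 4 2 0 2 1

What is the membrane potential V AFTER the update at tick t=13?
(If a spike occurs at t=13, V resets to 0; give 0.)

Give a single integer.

Answer: 12

Derivation:
t=0: input=3 -> V=0 FIRE
t=1: input=4 -> V=0 FIRE
t=2: input=2 -> V=10
t=3: input=2 -> V=0 FIRE
t=4: input=2 -> V=10
t=5: input=0 -> V=5
t=6: input=1 -> V=7
t=7: input=1 -> V=8
t=8: input=1 -> V=9
t=9: input=2 -> V=0 FIRE
t=10: input=4 -> V=0 FIRE
t=11: input=2 -> V=10
t=12: input=0 -> V=5
t=13: input=2 -> V=12
t=14: input=1 -> V=11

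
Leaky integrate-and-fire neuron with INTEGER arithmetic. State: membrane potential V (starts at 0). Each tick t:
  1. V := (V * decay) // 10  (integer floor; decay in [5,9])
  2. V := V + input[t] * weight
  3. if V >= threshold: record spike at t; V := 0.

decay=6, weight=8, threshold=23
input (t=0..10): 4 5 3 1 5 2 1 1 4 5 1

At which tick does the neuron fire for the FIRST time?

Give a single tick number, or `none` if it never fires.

t=0: input=4 -> V=0 FIRE
t=1: input=5 -> V=0 FIRE
t=2: input=3 -> V=0 FIRE
t=3: input=1 -> V=8
t=4: input=5 -> V=0 FIRE
t=5: input=2 -> V=16
t=6: input=1 -> V=17
t=7: input=1 -> V=18
t=8: input=4 -> V=0 FIRE
t=9: input=5 -> V=0 FIRE
t=10: input=1 -> V=8

Answer: 0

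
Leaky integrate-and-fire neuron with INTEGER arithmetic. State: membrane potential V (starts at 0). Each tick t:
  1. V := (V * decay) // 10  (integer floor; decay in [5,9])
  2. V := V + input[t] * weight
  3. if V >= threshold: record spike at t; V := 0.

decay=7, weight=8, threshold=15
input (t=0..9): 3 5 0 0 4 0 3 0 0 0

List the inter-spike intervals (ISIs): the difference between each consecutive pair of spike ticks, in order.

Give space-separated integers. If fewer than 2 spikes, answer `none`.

Answer: 1 3 2

Derivation:
t=0: input=3 -> V=0 FIRE
t=1: input=5 -> V=0 FIRE
t=2: input=0 -> V=0
t=3: input=0 -> V=0
t=4: input=4 -> V=0 FIRE
t=5: input=0 -> V=0
t=6: input=3 -> V=0 FIRE
t=7: input=0 -> V=0
t=8: input=0 -> V=0
t=9: input=0 -> V=0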